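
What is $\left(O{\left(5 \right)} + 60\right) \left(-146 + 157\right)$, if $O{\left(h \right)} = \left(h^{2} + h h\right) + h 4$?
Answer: $1430$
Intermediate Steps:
$O{\left(h \right)} = 2 h^{2} + 4 h$ ($O{\left(h \right)} = \left(h^{2} + h^{2}\right) + 4 h = 2 h^{2} + 4 h$)
$\left(O{\left(5 \right)} + 60\right) \left(-146 + 157\right) = \left(2 \cdot 5 \left(2 + 5\right) + 60\right) \left(-146 + 157\right) = \left(2 \cdot 5 \cdot 7 + 60\right) 11 = \left(70 + 60\right) 11 = 130 \cdot 11 = 1430$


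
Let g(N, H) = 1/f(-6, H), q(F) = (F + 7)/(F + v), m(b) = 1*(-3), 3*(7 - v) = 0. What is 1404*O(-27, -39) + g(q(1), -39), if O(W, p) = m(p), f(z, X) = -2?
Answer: -8425/2 ≈ -4212.5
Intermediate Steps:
v = 7 (v = 7 - ⅓*0 = 7 + 0 = 7)
m(b) = -3
O(W, p) = -3
q(F) = 1 (q(F) = (F + 7)/(F + 7) = (7 + F)/(7 + F) = 1)
g(N, H) = -½ (g(N, H) = 1/(-2) = -½)
1404*O(-27, -39) + g(q(1), -39) = 1404*(-3) - ½ = -4212 - ½ = -8425/2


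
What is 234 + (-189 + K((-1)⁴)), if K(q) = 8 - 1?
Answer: 52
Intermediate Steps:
K(q) = 7
234 + (-189 + K((-1)⁴)) = 234 + (-189 + 7) = 234 - 182 = 52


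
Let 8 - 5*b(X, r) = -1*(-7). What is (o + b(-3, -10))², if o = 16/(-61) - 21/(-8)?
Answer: 39100009/5953600 ≈ 6.5675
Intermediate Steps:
b(X, r) = ⅕ (b(X, r) = 8/5 - (-1)*(-7)/5 = 8/5 - ⅕*7 = 8/5 - 7/5 = ⅕)
o = 1153/488 (o = 16*(-1/61) - 21*(-⅛) = -16/61 + 21/8 = 1153/488 ≈ 2.3627)
(o + b(-3, -10))² = (1153/488 + ⅕)² = (6253/2440)² = 39100009/5953600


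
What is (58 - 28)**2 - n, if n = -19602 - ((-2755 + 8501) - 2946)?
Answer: 23302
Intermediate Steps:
n = -22402 (n = -19602 - (5746 - 2946) = -19602 - 1*2800 = -19602 - 2800 = -22402)
(58 - 28)**2 - n = (58 - 28)**2 - 1*(-22402) = 30**2 + 22402 = 900 + 22402 = 23302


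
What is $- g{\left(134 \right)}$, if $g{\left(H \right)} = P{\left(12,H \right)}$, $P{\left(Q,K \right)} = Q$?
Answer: $-12$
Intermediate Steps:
$g{\left(H \right)} = 12$
$- g{\left(134 \right)} = \left(-1\right) 12 = -12$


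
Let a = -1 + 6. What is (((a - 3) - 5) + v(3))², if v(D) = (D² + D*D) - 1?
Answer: 196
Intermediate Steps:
a = 5
v(D) = -1 + 2*D² (v(D) = (D² + D²) - 1 = 2*D² - 1 = -1 + 2*D²)
(((a - 3) - 5) + v(3))² = (((5 - 3) - 5) + (-1 + 2*3²))² = ((2 - 5) + (-1 + 2*9))² = (-3 + (-1 + 18))² = (-3 + 17)² = 14² = 196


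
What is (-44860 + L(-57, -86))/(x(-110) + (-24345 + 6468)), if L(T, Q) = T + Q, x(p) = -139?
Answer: 45003/18016 ≈ 2.4979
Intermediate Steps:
L(T, Q) = Q + T
(-44860 + L(-57, -86))/(x(-110) + (-24345 + 6468)) = (-44860 + (-86 - 57))/(-139 + (-24345 + 6468)) = (-44860 - 143)/(-139 - 17877) = -45003/(-18016) = -45003*(-1/18016) = 45003/18016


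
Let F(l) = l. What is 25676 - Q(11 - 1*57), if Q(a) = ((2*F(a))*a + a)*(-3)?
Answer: 38234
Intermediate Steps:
Q(a) = -6*a**2 - 3*a (Q(a) = ((2*a)*a + a)*(-3) = (2*a**2 + a)*(-3) = (a + 2*a**2)*(-3) = -6*a**2 - 3*a)
25676 - Q(11 - 1*57) = 25676 - (-3)*(11 - 1*57)*(1 + 2*(11 - 1*57)) = 25676 - (-3)*(11 - 57)*(1 + 2*(11 - 57)) = 25676 - (-3)*(-46)*(1 + 2*(-46)) = 25676 - (-3)*(-46)*(1 - 92) = 25676 - (-3)*(-46)*(-91) = 25676 - 1*(-12558) = 25676 + 12558 = 38234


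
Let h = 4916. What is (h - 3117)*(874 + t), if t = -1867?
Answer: -1786407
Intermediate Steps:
(h - 3117)*(874 + t) = (4916 - 3117)*(874 - 1867) = 1799*(-993) = -1786407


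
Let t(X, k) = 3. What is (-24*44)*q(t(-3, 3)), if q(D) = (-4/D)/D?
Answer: 1408/3 ≈ 469.33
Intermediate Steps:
q(D) = -4/D²
(-24*44)*q(t(-3, 3)) = (-24*44)*(-4/3²) = -(-4224)/9 = -1056*(-4/9) = 1408/3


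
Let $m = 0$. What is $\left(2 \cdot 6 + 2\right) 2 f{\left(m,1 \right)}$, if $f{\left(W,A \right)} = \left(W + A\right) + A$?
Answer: $56$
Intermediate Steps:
$f{\left(W,A \right)} = W + 2 A$ ($f{\left(W,A \right)} = \left(A + W\right) + A = W + 2 A$)
$\left(2 \cdot 6 + 2\right) 2 f{\left(m,1 \right)} = \left(2 \cdot 6 + 2\right) 2 \left(0 + 2 \cdot 1\right) = \left(12 + 2\right) 2 \left(0 + 2\right) = 14 \cdot 2 \cdot 2 = 28 \cdot 2 = 56$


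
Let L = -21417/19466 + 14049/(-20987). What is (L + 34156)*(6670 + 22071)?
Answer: 401026857899101399/408532942 ≈ 9.8163e+8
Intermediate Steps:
L = -722956413/408532942 (L = -21417*1/19466 + 14049*(-1/20987) = -21417/19466 - 14049/20987 = -722956413/408532942 ≈ -1.7696)
(L + 34156)*(6670 + 22071) = (-722956413/408532942 + 34156)*(6670 + 22071) = (13953128210539/408532942)*28741 = 401026857899101399/408532942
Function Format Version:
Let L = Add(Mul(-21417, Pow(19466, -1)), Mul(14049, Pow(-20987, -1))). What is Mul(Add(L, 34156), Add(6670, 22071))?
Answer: Rational(401026857899101399, 408532942) ≈ 9.8163e+8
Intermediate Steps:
L = Rational(-722956413, 408532942) (L = Add(Mul(-21417, Rational(1, 19466)), Mul(14049, Rational(-1, 20987))) = Add(Rational(-21417, 19466), Rational(-14049, 20987)) = Rational(-722956413, 408532942) ≈ -1.7696)
Mul(Add(L, 34156), Add(6670, 22071)) = Mul(Add(Rational(-722956413, 408532942), 34156), Add(6670, 22071)) = Mul(Rational(13953128210539, 408532942), 28741) = Rational(401026857899101399, 408532942)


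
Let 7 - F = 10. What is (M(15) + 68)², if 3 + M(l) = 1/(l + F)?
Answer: 609961/144 ≈ 4235.8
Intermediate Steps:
F = -3 (F = 7 - 1*10 = 7 - 10 = -3)
M(l) = -3 + 1/(-3 + l) (M(l) = -3 + 1/(l - 3) = -3 + 1/(-3 + l))
(M(15) + 68)² = ((10 - 3*15)/(-3 + 15) + 68)² = ((10 - 45)/12 + 68)² = ((1/12)*(-35) + 68)² = (-35/12 + 68)² = (781/12)² = 609961/144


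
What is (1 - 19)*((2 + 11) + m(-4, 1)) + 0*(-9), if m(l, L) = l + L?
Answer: -180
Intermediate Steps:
m(l, L) = L + l
(1 - 19)*((2 + 11) + m(-4, 1)) + 0*(-9) = (1 - 19)*((2 + 11) + (1 - 4)) + 0*(-9) = -18*(13 - 3) + 0 = -18*10 + 0 = -180 + 0 = -180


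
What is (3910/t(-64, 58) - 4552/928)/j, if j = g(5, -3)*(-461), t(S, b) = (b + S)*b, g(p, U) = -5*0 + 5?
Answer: 5617/802140 ≈ 0.0070025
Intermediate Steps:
g(p, U) = 5 (g(p, U) = 0 + 5 = 5)
t(S, b) = b*(S + b) (t(S, b) = (S + b)*b = b*(S + b))
j = -2305 (j = 5*(-461) = -2305)
(3910/t(-64, 58) - 4552/928)/j = (3910/((58*(-64 + 58))) - 4552/928)/(-2305) = (3910/((58*(-6))) - 4552*1/928)*(-1/2305) = (3910/(-348) - 569/116)*(-1/2305) = (3910*(-1/348) - 569/116)*(-1/2305) = (-1955/174 - 569/116)*(-1/2305) = -5617/348*(-1/2305) = 5617/802140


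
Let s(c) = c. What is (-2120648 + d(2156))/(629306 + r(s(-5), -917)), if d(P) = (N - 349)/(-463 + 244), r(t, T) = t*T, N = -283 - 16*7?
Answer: -51602352/15424681 ≈ -3.3454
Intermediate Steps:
N = -395 (N = -283 - 1*112 = -283 - 112 = -395)
r(t, T) = T*t
d(P) = 248/73 (d(P) = (-395 - 349)/(-463 + 244) = -744/(-219) = -744*(-1/219) = 248/73)
(-2120648 + d(2156))/(629306 + r(s(-5), -917)) = (-2120648 + 248/73)/(629306 - 917*(-5)) = -154807056/(73*(629306 + 4585)) = -154807056/73/633891 = -154807056/73*1/633891 = -51602352/15424681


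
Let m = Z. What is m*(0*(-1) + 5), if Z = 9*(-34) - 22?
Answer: -1640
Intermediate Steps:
Z = -328 (Z = -306 - 22 = -328)
m = -328
m*(0*(-1) + 5) = -328*(0*(-1) + 5) = -328*(0 + 5) = -328*5 = -1640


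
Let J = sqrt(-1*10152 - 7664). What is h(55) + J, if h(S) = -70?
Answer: -70 + 2*I*sqrt(4454) ≈ -70.0 + 133.48*I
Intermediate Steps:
J = 2*I*sqrt(4454) (J = sqrt(-10152 - 7664) = sqrt(-17816) = 2*I*sqrt(4454) ≈ 133.48*I)
h(55) + J = -70 + 2*I*sqrt(4454)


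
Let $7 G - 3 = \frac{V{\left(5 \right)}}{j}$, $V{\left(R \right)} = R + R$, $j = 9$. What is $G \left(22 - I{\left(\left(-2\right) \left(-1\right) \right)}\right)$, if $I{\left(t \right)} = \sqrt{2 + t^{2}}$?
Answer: $\frac{814}{63} - \frac{37 \sqrt{6}}{63} \approx 11.482$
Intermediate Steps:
$V{\left(R \right)} = 2 R$
$G = \frac{37}{63}$ ($G = \frac{3}{7} + \frac{\frac{1}{9} \cdot 2 \cdot 5}{7} = \frac{3}{7} + \frac{\frac{1}{9} \cdot 10}{7} = \frac{3}{7} + \frac{1}{7} \cdot \frac{10}{9} = \frac{3}{7} + \frac{10}{63} = \frac{37}{63} \approx 0.5873$)
$G \left(22 - I{\left(\left(-2\right) \left(-1\right) \right)}\right) = \frac{37 \left(22 - \sqrt{2 + \left(\left(-2\right) \left(-1\right)\right)^{2}}\right)}{63} = \frac{37 \left(22 - \sqrt{2 + 2^{2}}\right)}{63} = \frac{37 \left(22 - \sqrt{2 + 4}\right)}{63} = \frac{37 \left(22 - \sqrt{6}\right)}{63} = \frac{814}{63} - \frac{37 \sqrt{6}}{63}$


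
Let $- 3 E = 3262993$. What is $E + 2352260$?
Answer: $\frac{3793787}{3} \approx 1.2646 \cdot 10^{6}$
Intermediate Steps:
$E = - \frac{3262993}{3}$ ($E = \left(- \frac{1}{3}\right) 3262993 = - \frac{3262993}{3} \approx -1.0877 \cdot 10^{6}$)
$E + 2352260 = - \frac{3262993}{3} + 2352260 = \frac{3793787}{3}$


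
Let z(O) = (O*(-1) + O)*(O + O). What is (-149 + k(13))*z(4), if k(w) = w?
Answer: 0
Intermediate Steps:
z(O) = 0 (z(O) = (-O + O)*(2*O) = 0*(2*O) = 0)
(-149 + k(13))*z(4) = (-149 + 13)*0 = -136*0 = 0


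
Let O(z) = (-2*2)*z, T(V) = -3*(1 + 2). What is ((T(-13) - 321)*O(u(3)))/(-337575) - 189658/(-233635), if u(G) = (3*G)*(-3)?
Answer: 192934802/210318227 ≈ 0.91735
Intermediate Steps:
T(V) = -9 (T(V) = -3*3 = -9)
u(G) = -9*G
O(z) = -4*z
((T(-13) - 321)*O(u(3)))/(-337575) - 189658/(-233635) = ((-9 - 321)*(-(-36)*3))/(-337575) - 189658/(-233635) = -(-1320)*(-27)*(-1/337575) - 189658*(-1/233635) = -330*108*(-1/337575) + 189658/233635 = -35640*(-1/337575) + 189658/233635 = 2376/22505 + 189658/233635 = 192934802/210318227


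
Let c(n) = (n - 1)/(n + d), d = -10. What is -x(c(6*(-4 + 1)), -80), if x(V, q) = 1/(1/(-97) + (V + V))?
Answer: -1358/1829 ≈ -0.74248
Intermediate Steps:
c(n) = (-1 + n)/(-10 + n) (c(n) = (n - 1)/(n - 10) = (-1 + n)/(-10 + n))
x(V, q) = 1/(-1/97 + 2*V)
-x(c(6*(-4 + 1)), -80) = -97/(-1 + 194*((-1 + 6*(-4 + 1))/(-10 + 6*(-4 + 1)))) = -97/(-1 + 194*((-1 + 6*(-3))/(-10 + 6*(-3)))) = -97/(-1 + 194*((-1 - 18)/(-10 - 18))) = -97/(-1 + 194*(-19/(-28))) = -97/(-1 + 194*(-1/28*(-19))) = -97/(-1 + 194*(19/28)) = -97/(-1 + 1843/14) = -97/1829/14 = -97*14/1829 = -1*1358/1829 = -1358/1829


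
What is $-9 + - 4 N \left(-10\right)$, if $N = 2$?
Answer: $71$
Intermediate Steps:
$-9 + - 4 N \left(-10\right) = -9 + \left(-4\right) 2 \left(-10\right) = -9 - -80 = -9 + 80 = 71$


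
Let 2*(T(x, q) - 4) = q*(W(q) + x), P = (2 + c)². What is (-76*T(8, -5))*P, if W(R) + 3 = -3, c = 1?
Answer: 684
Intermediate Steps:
W(R) = -6 (W(R) = -3 - 3 = -6)
P = 9 (P = (2 + 1)² = 3² = 9)
T(x, q) = 4 + q*(-6 + x)/2 (T(x, q) = 4 + (q*(-6 + x))/2 = 4 + q*(-6 + x)/2)
(-76*T(8, -5))*P = -76*(4 - 3*(-5) + (½)*(-5)*8)*9 = -76*(4 + 15 - 20)*9 = -76*(-1)*9 = 76*9 = 684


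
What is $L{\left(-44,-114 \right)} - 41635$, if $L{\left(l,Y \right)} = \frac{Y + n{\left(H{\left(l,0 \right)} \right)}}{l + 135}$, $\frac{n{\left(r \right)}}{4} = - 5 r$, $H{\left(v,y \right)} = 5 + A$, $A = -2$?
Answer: $- \frac{3788959}{91} \approx -41637.0$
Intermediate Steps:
$H{\left(v,y \right)} = 3$ ($H{\left(v,y \right)} = 5 - 2 = 3$)
$n{\left(r \right)} = - 20 r$ ($n{\left(r \right)} = 4 \left(- 5 r\right) = - 20 r$)
$L{\left(l,Y \right)} = \frac{-60 + Y}{135 + l}$ ($L{\left(l,Y \right)} = \frac{Y - 60}{l + 135} = \frac{Y - 60}{135 + l} = \frac{-60 + Y}{135 + l}$)
$L{\left(-44,-114 \right)} - 41635 = \frac{-60 - 114}{135 - 44} - 41635 = \frac{1}{91} \left(-174\right) - 41635 = - \frac{174}{91} - 41635 = - \frac{3788959}{91}$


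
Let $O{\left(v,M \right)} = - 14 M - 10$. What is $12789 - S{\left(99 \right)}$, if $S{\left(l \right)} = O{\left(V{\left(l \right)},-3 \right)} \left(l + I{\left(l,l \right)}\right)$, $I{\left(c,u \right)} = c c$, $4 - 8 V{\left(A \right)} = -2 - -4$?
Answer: $-304011$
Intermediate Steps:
$V{\left(A \right)} = \frac{1}{4}$ ($V{\left(A \right)} = \frac{1}{2} - \frac{-2 - -4}{8} = \frac{1}{2} - \frac{-2 + 4}{8} = \frac{1}{2} - \frac{1}{4} = \frac{1}{4}$)
$I{\left(c,u \right)} = c^{2}$
$O{\left(v,M \right)} = -10 - 14 M$
$S{\left(l \right)} = 32 l + 32 l^{2}$ ($S{\left(l \right)} = \left(-10 - -42\right) \left(l + l^{2}\right) = \left(-10 + 42\right) \left(l + l^{2}\right) = 32 \left(l + l^{2}\right) = 32 l + 32 l^{2}$)
$12789 - S{\left(99 \right)} = 12789 - 32 \cdot 99 \left(1 + 99\right) = 12789 - 32 \cdot 99 \cdot 100 = 12789 - 316800 = -304011$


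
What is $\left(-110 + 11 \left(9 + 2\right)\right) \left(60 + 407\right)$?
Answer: $5137$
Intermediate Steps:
$\left(-110 + 11 \left(9 + 2\right)\right) \left(60 + 407\right) = \left(-110 + 11 \cdot 11\right) 467 = \left(-110 + 121\right) 467 = 11 \cdot 467 = 5137$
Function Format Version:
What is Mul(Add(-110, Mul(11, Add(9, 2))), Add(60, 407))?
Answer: 5137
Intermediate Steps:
Mul(Add(-110, Mul(11, Add(9, 2))), Add(60, 407)) = Mul(Add(-110, Mul(11, 11)), 467) = Mul(Add(-110, 121), 467) = Mul(11, 467) = 5137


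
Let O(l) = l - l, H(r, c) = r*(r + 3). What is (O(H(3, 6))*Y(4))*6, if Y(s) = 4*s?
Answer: 0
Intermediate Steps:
H(r, c) = r*(3 + r)
O(l) = 0
(O(H(3, 6))*Y(4))*6 = (0*(4*4))*6 = (0*16)*6 = 0*6 = 0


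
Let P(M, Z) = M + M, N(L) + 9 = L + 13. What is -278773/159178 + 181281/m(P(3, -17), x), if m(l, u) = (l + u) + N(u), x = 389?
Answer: 14318136947/62716132 ≈ 228.30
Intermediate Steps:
N(L) = 4 + L (N(L) = -9 + (L + 13) = -9 + (13 + L) = 4 + L)
P(M, Z) = 2*M
m(l, u) = 4 + l + 2*u (m(l, u) = (l + u) + (4 + u) = 4 + l + 2*u)
-278773/159178 + 181281/m(P(3, -17), x) = -278773/159178 + 181281/(4 + 2*3 + 2*389) = -278773*1/159178 + 181281/(4 + 6 + 778) = -278773/159178 + 181281/788 = 14318136947/62716132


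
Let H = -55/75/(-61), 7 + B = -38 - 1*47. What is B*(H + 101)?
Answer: -8503192/915 ≈ -9293.1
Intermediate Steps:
B = -92 (B = -7 + (-38 - 1*47) = -7 + (-38 - 47) = -7 - 85 = -92)
H = 11/915 (H = -55*1/75*(-1/61) = -11/15*(-1/61) = 11/915 ≈ 0.012022)
B*(H + 101) = -92*(11/915 + 101) = -92*92426/915 = -8503192/915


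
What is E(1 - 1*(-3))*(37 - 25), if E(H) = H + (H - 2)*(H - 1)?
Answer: 120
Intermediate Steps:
E(H) = H + (-1 + H)*(-2 + H) (E(H) = H + (-2 + H)*(-1 + H) = H + (-1 + H)*(-2 + H))
E(1 - 1*(-3))*(37 - 25) = (2 + (1 - 1*(-3))**2 - 2*(1 - 1*(-3)))*(37 - 25) = (2 + (1 + 3)**2 - 2*(1 + 3))*12 = (2 + 4**2 - 2*4)*12 = (2 + 16 - 8)*12 = 10*12 = 120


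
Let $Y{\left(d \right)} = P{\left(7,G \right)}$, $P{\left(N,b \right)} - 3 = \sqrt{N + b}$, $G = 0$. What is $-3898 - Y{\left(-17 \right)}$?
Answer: $-3901 - \sqrt{7} \approx -3903.6$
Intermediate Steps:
$P{\left(N,b \right)} = 3 + \sqrt{N + b}$
$Y{\left(d \right)} = 3 + \sqrt{7}$ ($Y{\left(d \right)} = 3 + \sqrt{7 + 0} = 3 + \sqrt{7}$)
$-3898 - Y{\left(-17 \right)} = -3898 - \left(3 + \sqrt{7}\right) = -3901 - \sqrt{7}$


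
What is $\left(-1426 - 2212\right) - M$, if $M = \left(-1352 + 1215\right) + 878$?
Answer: $-4379$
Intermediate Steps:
$M = 741$ ($M = -137 + 878 = 741$)
$\left(-1426 - 2212\right) - M = \left(-1426 - 2212\right) - 741 = -3638 - 741 = -4379$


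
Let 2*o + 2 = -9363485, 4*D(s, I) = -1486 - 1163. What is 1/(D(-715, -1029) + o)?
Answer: -4/18729623 ≈ -2.1357e-7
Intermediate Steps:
D(s, I) = -2649/4 (D(s, I) = (-1486 - 1163)/4 = (¼)*(-2649) = -2649/4)
o = -9363487/2 (o = -1 + (½)*(-9363485) = -1 - 9363485/2 = -9363487/2 ≈ -4.6817e+6)
1/(D(-715, -1029) + o) = 1/(-2649/4 - 9363487/2) = 1/(-18729623/4) = -4/18729623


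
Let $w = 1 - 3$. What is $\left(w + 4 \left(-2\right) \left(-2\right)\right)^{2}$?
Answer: $196$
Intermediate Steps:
$w = -2$ ($w = 1 - 3 = -2$)
$\left(w + 4 \left(-2\right) \left(-2\right)\right)^{2} = \left(-2 + 4 \left(-2\right) \left(-2\right)\right)^{2} = \left(-2 - -16\right)^{2} = \left(-2 + 16\right)^{2} = 14^{2} = 196$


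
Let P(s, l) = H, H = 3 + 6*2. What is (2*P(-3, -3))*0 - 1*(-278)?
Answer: 278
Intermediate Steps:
H = 15 (H = 3 + 12 = 15)
P(s, l) = 15
(2*P(-3, -3))*0 - 1*(-278) = (2*15)*0 - 1*(-278) = 30*0 + 278 = 0 + 278 = 278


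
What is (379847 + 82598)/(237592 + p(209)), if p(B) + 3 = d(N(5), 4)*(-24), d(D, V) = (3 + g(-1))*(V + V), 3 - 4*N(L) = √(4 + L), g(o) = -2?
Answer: 462445/237397 ≈ 1.9480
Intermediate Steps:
N(L) = ¾ - √(4 + L)/4
d(D, V) = 2*V (d(D, V) = (3 - 2)*(V + V) = 1*(2*V) = 2*V)
p(B) = -195 (p(B) = -3 + (2*4)*(-24) = -3 + 8*(-24) = -3 - 192 = -195)
(379847 + 82598)/(237592 + p(209)) = (379847 + 82598)/(237592 - 195) = 462445/237397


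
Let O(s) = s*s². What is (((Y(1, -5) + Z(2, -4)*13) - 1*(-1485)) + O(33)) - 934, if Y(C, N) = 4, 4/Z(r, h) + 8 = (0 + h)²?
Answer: 72997/2 ≈ 36499.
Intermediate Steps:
Z(r, h) = 4/(-8 + h²) (Z(r, h) = 4/(-8 + (0 + h)²) = 4/(-8 + h²))
O(s) = s³
(((Y(1, -5) + Z(2, -4)*13) - 1*(-1485)) + O(33)) - 934 = (((4 + (4/(-8 + (-4)²))*13) - 1*(-1485)) + 33³) - 934 = (((4 + (4/(-8 + 16))*13) + 1485) + 35937) - 934 = (((4 + (4/8)*13) + 1485) + 35937) - 934 = (((4 + (4*(⅛))*13) + 1485) + 35937) - 934 = (((4 + (½)*13) + 1485) + 35937) - 934 = (((4 + 13/2) + 1485) + 35937) - 934 = ((21/2 + 1485) + 35937) - 934 = (2991/2 + 35937) - 934 = 74865/2 - 934 = 72997/2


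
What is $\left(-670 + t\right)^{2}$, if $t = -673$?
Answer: $1803649$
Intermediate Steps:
$\left(-670 + t\right)^{2} = \left(-670 - 673\right)^{2} = \left(-1343\right)^{2} = 1803649$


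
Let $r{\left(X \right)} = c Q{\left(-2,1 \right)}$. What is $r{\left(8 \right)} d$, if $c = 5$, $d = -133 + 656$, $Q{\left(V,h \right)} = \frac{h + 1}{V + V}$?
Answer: $- \frac{2615}{2} \approx -1307.5$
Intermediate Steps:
$Q{\left(V,h \right)} = \frac{1 + h}{2 V}$
$d = 523$
$r{\left(X \right)} = - \frac{5}{2}$ ($r{\left(X \right)} = 5 \frac{1 + 1}{2 \left(-2\right)} = 5 \cdot \frac{1}{2} \left(- \frac{1}{2}\right) 2 = 5 \left(- \frac{1}{2}\right) = - \frac{5}{2}$)
$r{\left(8 \right)} d = \left(- \frac{5}{2}\right) 523 = - \frac{2615}{2}$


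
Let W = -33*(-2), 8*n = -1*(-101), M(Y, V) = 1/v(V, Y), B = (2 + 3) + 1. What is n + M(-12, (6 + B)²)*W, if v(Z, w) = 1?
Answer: 629/8 ≈ 78.625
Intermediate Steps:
B = 6 (B = 5 + 1 = 6)
M(Y, V) = 1 (M(Y, V) = 1/1 = 1)
n = 101/8 (n = (-1*(-101))/8 = (⅛)*101 = 101/8 ≈ 12.625)
W = 66
n + M(-12, (6 + B)²)*W = 101/8 + 1*66 = 101/8 + 66 = 629/8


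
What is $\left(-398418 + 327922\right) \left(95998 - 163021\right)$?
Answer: $4724853408$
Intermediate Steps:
$\left(-398418 + 327922\right) \left(95998 - 163021\right) = \left(-70496\right) \left(-67023\right) = 4724853408$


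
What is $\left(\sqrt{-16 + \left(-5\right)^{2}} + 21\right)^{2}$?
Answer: $576$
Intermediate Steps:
$\left(\sqrt{-16 + \left(-5\right)^{2}} + 21\right)^{2} = \left(\sqrt{-16 + 25} + 21\right)^{2} = \left(\sqrt{9} + 21\right)^{2} = \left(3 + 21\right)^{2} = 24^{2} = 576$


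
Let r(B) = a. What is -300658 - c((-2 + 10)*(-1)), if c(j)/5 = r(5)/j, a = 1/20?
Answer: -9621055/32 ≈ -3.0066e+5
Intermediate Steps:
a = 1/20 ≈ 0.050000
r(B) = 1/20
c(j) = 1/(4*j) (c(j) = 5*(1/(20*j)) = 1/(4*j))
-300658 - c((-2 + 10)*(-1)) = -300658 - 1/(4*((-2 + 10)*(-1))) = -300658 - 1/(4*(8*(-1))) = -300658 - 1/(4*(-8)) = -300658 - (-1)/(4*8) = -300658 - 1*(-1/32) = -300658 + 1/32 = -9621055/32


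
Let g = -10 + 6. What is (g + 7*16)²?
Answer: 11664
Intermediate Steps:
g = -4
(g + 7*16)² = (-4 + 7*16)² = (-4 + 112)² = 108² = 11664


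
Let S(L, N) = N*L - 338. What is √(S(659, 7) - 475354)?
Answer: I*√471079 ≈ 686.35*I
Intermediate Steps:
S(L, N) = -338 + L*N (S(L, N) = L*N - 338 = -338 + L*N)
√(S(659, 7) - 475354) = √((-338 + 659*7) - 475354) = √((-338 + 4613) - 475354) = √(4275 - 475354) = √(-471079) = I*√471079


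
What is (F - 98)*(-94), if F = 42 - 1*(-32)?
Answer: 2256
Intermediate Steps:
F = 74 (F = 42 + 32 = 74)
(F - 98)*(-94) = (74 - 98)*(-94) = -24*(-94) = 2256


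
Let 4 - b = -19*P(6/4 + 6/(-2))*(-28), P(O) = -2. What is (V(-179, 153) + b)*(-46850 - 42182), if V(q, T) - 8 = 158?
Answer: -109865488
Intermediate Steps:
V(q, T) = 166 (V(q, T) = 8 + 158 = 166)
b = 1068 (b = 4 - (-19*(-2))*(-28) = 4 - 38*(-28) = 4 - 1*(-1064) = 4 + 1064 = 1068)
(V(-179, 153) + b)*(-46850 - 42182) = (166 + 1068)*(-46850 - 42182) = 1234*(-89032) = -109865488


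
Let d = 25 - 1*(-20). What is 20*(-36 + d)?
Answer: 180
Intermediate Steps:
d = 45 (d = 25 + 20 = 45)
20*(-36 + d) = 20*(-36 + 45) = 20*9 = 180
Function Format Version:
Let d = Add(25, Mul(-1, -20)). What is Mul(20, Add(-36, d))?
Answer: 180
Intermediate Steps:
d = 45 (d = Add(25, 20) = 45)
Mul(20, Add(-36, d)) = Mul(20, Add(-36, 45)) = Mul(20, 9) = 180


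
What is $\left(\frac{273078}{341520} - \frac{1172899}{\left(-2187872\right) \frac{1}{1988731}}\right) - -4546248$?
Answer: $\frac{87366444355176167}{15566709280} \approx 5.6124 \cdot 10^{6}$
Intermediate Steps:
$\left(\frac{273078}{341520} - \frac{1172899}{\left(-2187872\right) \frac{1}{1988731}}\right) - -4546248 = \left(273078 \cdot \frac{1}{341520} - \frac{1172899}{\left(-2187872\right) \frac{1}{1988731}}\right) + 4546248 = \left(\frac{45513}{56920} - \frac{1172899}{- \frac{2187872}{1988731}}\right) + 4546248 = \left(\frac{45513}{56920} - - \frac{2332580601169}{2187872}\right) + 4546248 = \left(\frac{45513}{56920} + \frac{2332580601169}{2187872}\right) + 4546248 = \frac{16596323424394727}{15566709280} + 4546248 = \frac{87366444355176167}{15566709280}$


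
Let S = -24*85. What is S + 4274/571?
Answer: -1160566/571 ≈ -2032.5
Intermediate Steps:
S = -2040
S + 4274/571 = -2040 + 4274/571 = -1160566/571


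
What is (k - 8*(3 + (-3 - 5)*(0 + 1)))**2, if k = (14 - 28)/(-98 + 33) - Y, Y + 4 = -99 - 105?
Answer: 260305956/4225 ≈ 61611.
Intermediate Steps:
Y = -208 (Y = -4 + (-99 - 105) = -4 - 204 = -208)
k = 13534/65 (k = (14 - 28)/(-98 + 33) - 1*(-208) = -14/(-65) + 208 = -14*(-1/65) + 208 = 14/65 + 208 = 13534/65 ≈ 208.22)
(k - 8*(3 + (-3 - 5)*(0 + 1)))**2 = (13534/65 - 8*(3 + (-3 - 5)*(0 + 1)))**2 = (13534/65 - 8*(3 - 8*1))**2 = (13534/65 - 8*(3 - 8))**2 = (13534/65 - 8*(-5))**2 = (13534/65 + 40)**2 = (16134/65)**2 = 260305956/4225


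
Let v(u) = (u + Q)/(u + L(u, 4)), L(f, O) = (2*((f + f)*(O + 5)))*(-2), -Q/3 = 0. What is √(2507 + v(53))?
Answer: 2*√3159429/71 ≈ 50.070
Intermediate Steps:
Q = 0 (Q = -3*0 = 0)
L(f, O) = -8*f*(5 + O) (L(f, O) = (2*((2*f)*(5 + O)))*(-2) = (2*(2*f*(5 + O)))*(-2) = (4*f*(5 + O))*(-2) = -8*f*(5 + O))
v(u) = -1/71 (v(u) = (u + 0)/(u - 8*u*(5 + 4)) = u/(u - 8*u*9) = u/(u - 72*u) = u/((-71*u)) = u*(-1/(71*u)) = -1/71)
√(2507 + v(53)) = √(2507 - 1/71) = √(177996/71) = 2*√3159429/71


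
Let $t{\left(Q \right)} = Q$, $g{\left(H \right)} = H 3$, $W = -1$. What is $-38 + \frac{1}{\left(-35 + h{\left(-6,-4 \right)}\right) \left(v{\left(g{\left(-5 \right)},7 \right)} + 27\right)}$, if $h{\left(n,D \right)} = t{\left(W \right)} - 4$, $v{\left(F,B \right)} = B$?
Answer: $- \frac{51681}{1360} \approx -38.001$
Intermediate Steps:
$g{\left(H \right)} = 3 H$
$h{\left(n,D \right)} = -5$ ($h{\left(n,D \right)} = -1 - 4 = -5$)
$-38 + \frac{1}{\left(-35 + h{\left(-6,-4 \right)}\right) \left(v{\left(g{\left(-5 \right)},7 \right)} + 27\right)} = -38 + \frac{1}{\left(-35 - 5\right) \left(7 + 27\right)} = -38 + \frac{1}{\left(-40\right) 34} = -38 - \frac{1}{1360} = - \frac{51681}{1360}$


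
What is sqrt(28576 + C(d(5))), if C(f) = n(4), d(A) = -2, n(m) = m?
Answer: 2*sqrt(7145) ≈ 169.06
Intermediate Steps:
C(f) = 4
sqrt(28576 + C(d(5))) = sqrt(28576 + 4) = sqrt(28580) = 2*sqrt(7145)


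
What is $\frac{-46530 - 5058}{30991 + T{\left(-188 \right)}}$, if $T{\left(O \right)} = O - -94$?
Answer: $- \frac{5732}{3433} \approx -1.6697$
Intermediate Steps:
$T{\left(O \right)} = 94 + O$ ($T{\left(O \right)} = O + 94 = 94 + O$)
$\frac{-46530 - 5058}{30991 + T{\left(-188 \right)}} = \frac{-46530 - 5058}{30991 + \left(94 - 188\right)} = - \frac{51588}{30991 - 94} = - \frac{51588}{30897} = \left(-51588\right) \frac{1}{30897} = - \frac{5732}{3433}$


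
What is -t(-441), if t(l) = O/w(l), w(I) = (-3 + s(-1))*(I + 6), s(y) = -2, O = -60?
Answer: 4/145 ≈ 0.027586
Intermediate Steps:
w(I) = -30 - 5*I (w(I) = (-3 - 2)*(I + 6) = -5*(6 + I) = -30 - 5*I)
t(l) = -60/(-30 - 5*l)
-t(-441) = -12/(6 - 441) = -12/(-435) = -12*(-1)/435 = -1*(-4/145) = 4/145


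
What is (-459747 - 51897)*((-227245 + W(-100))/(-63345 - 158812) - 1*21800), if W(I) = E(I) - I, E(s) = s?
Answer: 2477787186613620/222157 ≈ 1.1153e+10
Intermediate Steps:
W(I) = 0 (W(I) = I - I = 0)
(-459747 - 51897)*((-227245 + W(-100))/(-63345 - 158812) - 1*21800) = (-459747 - 51897)*((-227245 + 0)/(-63345 - 158812) - 1*21800) = -511644*(-227245/(-222157) - 21800) = -511644*(-227245*(-1/222157) - 21800) = -511644*(227245/222157 - 21800) = -511644*(-4842795355/222157) = 2477787186613620/222157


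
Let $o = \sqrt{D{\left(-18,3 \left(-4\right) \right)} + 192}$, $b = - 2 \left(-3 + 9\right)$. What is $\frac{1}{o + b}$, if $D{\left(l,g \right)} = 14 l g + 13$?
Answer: $\frac{12}{3085} + \frac{\sqrt{3229}}{3085} \approx 0.022309$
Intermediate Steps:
$D{\left(l,g \right)} = 13 + 14 g l$ ($D{\left(l,g \right)} = 14 g l + 13 = 13 + 14 g l$)
$b = -12$ ($b = \left(-2\right) 6 = -12$)
$o = \sqrt{3229}$ ($o = \sqrt{\left(13 + 14 \cdot 3 \left(-4\right) \left(-18\right)\right) + 192} = \sqrt{\left(13 + 14 \left(-12\right) \left(-18\right)\right) + 192} = \sqrt{\left(13 + 3024\right) + 192} = \sqrt{3037 + 192} = \sqrt{3229} \approx 56.824$)
$\frac{1}{o + b} = \frac{1}{\sqrt{3229} - 12} = \frac{1}{-12 + \sqrt{3229}}$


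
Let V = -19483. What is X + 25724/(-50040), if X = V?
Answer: -243738761/12510 ≈ -19484.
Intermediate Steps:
X = -19483
X + 25724/(-50040) = -19483 + 25724/(-50040) = -19483 + 25724*(-1/50040) = -19483 - 6431/12510 = -243738761/12510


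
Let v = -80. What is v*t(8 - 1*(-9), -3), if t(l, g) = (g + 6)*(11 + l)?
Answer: -6720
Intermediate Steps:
t(l, g) = (6 + g)*(11 + l)
v*t(8 - 1*(-9), -3) = -80*(66 + 6*(8 - 1*(-9)) + 11*(-3) - 3*(8 - 1*(-9))) = -80*(66 + 6*(8 + 9) - 33 - 3*(8 + 9)) = -80*(66 + 6*17 - 33 - 3*17) = -80*(66 + 102 - 33 - 51) = -80*84 = -6720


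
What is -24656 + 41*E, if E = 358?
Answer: -9978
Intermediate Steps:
-24656 + 41*E = -24656 + 41*358 = -24656 + 14678 = -9978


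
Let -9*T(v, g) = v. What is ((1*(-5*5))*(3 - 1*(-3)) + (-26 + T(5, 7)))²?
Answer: 2524921/81 ≈ 31172.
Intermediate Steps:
T(v, g) = -v/9
((1*(-5*5))*(3 - 1*(-3)) + (-26 + T(5, 7)))² = ((1*(-5*5))*(3 - 1*(-3)) + (-26 - ⅑*5))² = ((1*(-25))*(3 + 3) + (-26 - 5/9))² = (-25*6 - 239/9)² = (-150 - 239/9)² = (-1589/9)² = 2524921/81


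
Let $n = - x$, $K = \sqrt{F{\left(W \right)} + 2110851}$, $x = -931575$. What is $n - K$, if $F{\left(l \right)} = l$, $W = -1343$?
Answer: $931575 - 2 \sqrt{527377} \approx 9.3012 \cdot 10^{5}$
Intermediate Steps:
$K = 2 \sqrt{527377}$ ($K = \sqrt{-1343 + 2110851} = \sqrt{2109508} = 2 \sqrt{527377} \approx 1452.4$)
$n = 931575$ ($n = \left(-1\right) \left(-931575\right) = 931575$)
$n - K = 931575 - 2 \sqrt{527377}$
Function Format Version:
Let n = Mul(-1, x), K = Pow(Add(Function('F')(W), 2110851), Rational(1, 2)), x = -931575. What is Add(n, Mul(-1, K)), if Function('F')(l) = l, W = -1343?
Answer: Add(931575, Mul(-2, Pow(527377, Rational(1, 2)))) ≈ 9.3012e+5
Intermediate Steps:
K = Mul(2, Pow(527377, Rational(1, 2))) (K = Pow(Add(-1343, 2110851), Rational(1, 2)) = Pow(2109508, Rational(1, 2)) = Mul(2, Pow(527377, Rational(1, 2))) ≈ 1452.4)
n = 931575 (n = Mul(-1, -931575) = 931575)
Add(n, Mul(-1, K)) = Add(931575, Mul(-1, Mul(2, Pow(527377, Rational(1, 2))))) = Add(931575, Mul(-2, Pow(527377, Rational(1, 2))))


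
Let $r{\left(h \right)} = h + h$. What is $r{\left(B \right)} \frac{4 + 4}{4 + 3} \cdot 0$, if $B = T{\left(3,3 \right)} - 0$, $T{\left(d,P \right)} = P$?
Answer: $0$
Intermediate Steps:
$B = 3$ ($B = 3 - 0 = 3 + 0 = 3$)
$r{\left(h \right)} = 2 h$
$r{\left(B \right)} \frac{4 + 4}{4 + 3} \cdot 0 = 2 \cdot 3 \frac{4 + 4}{4 + 3} \cdot 0 = 6 \cdot \frac{8}{7} \cdot 0 = 6 \cdot 0 = 0$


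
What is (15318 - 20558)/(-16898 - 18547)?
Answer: 1048/7089 ≈ 0.14783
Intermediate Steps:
(15318 - 20558)/(-16898 - 18547) = -5240/(-35445) = -5240*(-1/35445) = 1048/7089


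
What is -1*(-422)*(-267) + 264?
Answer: -112410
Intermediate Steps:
-1*(-422)*(-267) + 264 = 422*(-267) + 264 = -112674 + 264 = -112410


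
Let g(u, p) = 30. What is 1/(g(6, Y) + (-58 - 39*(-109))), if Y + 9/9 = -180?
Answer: 1/4223 ≈ 0.00023680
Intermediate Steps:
Y = -181 (Y = -1 - 180 = -181)
1/(g(6, Y) + (-58 - 39*(-109))) = 1/(30 + (-58 - 39*(-109))) = 1/(30 + (-58 + 4251)) = 1/(30 + 4193) = 1/4223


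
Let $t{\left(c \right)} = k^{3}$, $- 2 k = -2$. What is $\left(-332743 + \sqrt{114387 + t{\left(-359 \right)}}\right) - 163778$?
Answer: $-496521 + 2 \sqrt{28597} \approx -4.9618 \cdot 10^{5}$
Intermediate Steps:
$k = 1$ ($k = \left(- \frac{1}{2}\right) \left(-2\right) = 1$)
$t{\left(c \right)} = 1$ ($t{\left(c \right)} = 1^{3} = 1$)
$\left(-332743 + \sqrt{114387 + t{\left(-359 \right)}}\right) - 163778 = \left(-332743 + \sqrt{114387 + 1}\right) - 163778 = \left(-332743 + \sqrt{114388}\right) - 163778 = \left(-332743 + 2 \sqrt{28597}\right) - 163778 = -496521 + 2 \sqrt{28597}$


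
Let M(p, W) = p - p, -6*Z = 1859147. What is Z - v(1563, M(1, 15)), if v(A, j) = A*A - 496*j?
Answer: -16516961/6 ≈ -2.7528e+6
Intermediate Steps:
Z = -1859147/6 (Z = -1/6*1859147 = -1859147/6 ≈ -3.0986e+5)
M(p, W) = 0
v(A, j) = A**2 - 496*j
Z - v(1563, M(1, 15)) = -1859147/6 - (1563**2 - 496*0) = -1859147/6 - (2442969 + 0) = -1859147/6 - 1*2442969 = -1859147/6 - 2442969 = -16516961/6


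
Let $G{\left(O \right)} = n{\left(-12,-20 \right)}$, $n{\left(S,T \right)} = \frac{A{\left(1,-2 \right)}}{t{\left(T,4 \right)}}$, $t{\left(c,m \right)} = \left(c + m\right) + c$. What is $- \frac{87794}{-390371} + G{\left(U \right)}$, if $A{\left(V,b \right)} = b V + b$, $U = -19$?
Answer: $\frac{1180517}{3513339} \approx 0.33601$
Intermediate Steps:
$A{\left(V,b \right)} = b + V b$ ($A{\left(V,b \right)} = V b + b = b + V b$)
$t{\left(c,m \right)} = m + 2 c$
$n{\left(S,T \right)} = - \frac{4}{4 + 2 T}$ ($n{\left(S,T \right)} = \frac{\left(-2\right) \left(1 + 1\right)}{4 + 2 T} = \frac{\left(-2\right) 2}{4 + 2 T} = - \frac{4}{4 + 2 T}$)
$G{\left(O \right)} = \frac{1}{9}$ ($G{\left(O \right)} = - \frac{2}{2 - 20} = - \frac{2}{-18} = \left(-2\right) \left(- \frac{1}{18}\right) = \frac{1}{9}$)
$- \frac{87794}{-390371} + G{\left(U \right)} = - \frac{87794}{-390371} + \frac{1}{9} = \left(-87794\right) \left(- \frac{1}{390371}\right) + \frac{1}{9} = \frac{87794}{390371} + \frac{1}{9} = \frac{1180517}{3513339}$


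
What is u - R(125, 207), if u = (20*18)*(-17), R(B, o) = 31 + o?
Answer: -6358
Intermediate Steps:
u = -6120 (u = 360*(-17) = -6120)
u - R(125, 207) = -6120 - (31 + 207) = -6120 - 1*238 = -6120 - 238 = -6358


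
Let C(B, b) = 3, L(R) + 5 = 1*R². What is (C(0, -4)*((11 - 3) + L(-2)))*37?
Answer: 777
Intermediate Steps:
L(R) = -5 + R² (L(R) = -5 + 1*R² = -5 + R²)
(C(0, -4)*((11 - 3) + L(-2)))*37 = (3*((11 - 3) + (-5 + (-2)²)))*37 = (3*(8 + (-5 + 4)))*37 = (3*(8 - 1))*37 = (3*7)*37 = 21*37 = 777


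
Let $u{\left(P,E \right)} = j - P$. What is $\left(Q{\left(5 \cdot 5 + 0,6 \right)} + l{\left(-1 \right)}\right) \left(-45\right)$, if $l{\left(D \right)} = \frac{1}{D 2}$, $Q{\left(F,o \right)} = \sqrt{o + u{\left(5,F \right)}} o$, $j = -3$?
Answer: $\frac{45}{2} - 270 i \sqrt{2} \approx 22.5 - 381.84 i$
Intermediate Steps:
$u{\left(P,E \right)} = -3 - P$
$Q{\left(F,o \right)} = o \sqrt{-8 + o}$ ($Q{\left(F,o \right)} = \sqrt{o - 8} o = \sqrt{-8 + o} o = o \sqrt{-8 + o}$)
$l{\left(D \right)} = \frac{1}{2 D}$
$\left(Q{\left(5 \cdot 5 + 0,6 \right)} + l{\left(-1 \right)}\right) \left(-45\right) = \left(6 \sqrt{-8 + 6} + \frac{1}{2 \left(-1\right)}\right) \left(-45\right) = \left(6 \sqrt{-2} + \frac{1}{2} \left(-1\right)\right) \left(-45\right) = \left(6 i \sqrt{2} - \frac{1}{2}\right) \left(-45\right) = \left(- \frac{1}{2} + 6 i \sqrt{2}\right) \left(-45\right) = \frac{45}{2} - 270 i \sqrt{2}$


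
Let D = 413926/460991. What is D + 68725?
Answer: 31682020401/460991 ≈ 68726.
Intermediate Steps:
D = 413926/460991 (D = 413926*(1/460991) = 413926/460991 ≈ 0.89790)
D + 68725 = 413926/460991 + 68725 = 31682020401/460991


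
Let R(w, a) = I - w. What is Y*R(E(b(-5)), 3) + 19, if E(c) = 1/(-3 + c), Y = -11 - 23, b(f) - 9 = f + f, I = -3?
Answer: 225/2 ≈ 112.50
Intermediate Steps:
b(f) = 9 + 2*f (b(f) = 9 + (f + f) = 9 + 2*f)
Y = -34
R(w, a) = -3 - w
Y*R(E(b(-5)), 3) + 19 = -34*(-3 - 1/(-3 + (9 + 2*(-5)))) + 19 = -34*(-3 - 1/(-3 + (9 - 10))) + 19 = -34*(-3 - 1/(-3 - 1)) + 19 = -34*(-3 - 1/(-4)) + 19 = -34*(-3 - 1*(-¼)) + 19 = -34*(-3 + ¼) + 19 = -34*(-11/4) + 19 = 187/2 + 19 = 225/2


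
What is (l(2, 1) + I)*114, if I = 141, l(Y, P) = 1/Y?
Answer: 16131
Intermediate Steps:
(l(2, 1) + I)*114 = (1/2 + 141)*114 = (½ + 141)*114 = (283/2)*114 = 16131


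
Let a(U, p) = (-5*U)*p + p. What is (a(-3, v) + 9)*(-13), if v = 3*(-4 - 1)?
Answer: 3003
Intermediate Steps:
v = -15 (v = 3*(-5) = -15)
a(U, p) = p - 5*U*p (a(U, p) = -5*U*p + p = p - 5*U*p)
(a(-3, v) + 9)*(-13) = (-15*(1 - 5*(-3)) + 9)*(-13) = (-15*(1 + 15) + 9)*(-13) = (-15*16 + 9)*(-13) = (-240 + 9)*(-13) = -231*(-13) = 3003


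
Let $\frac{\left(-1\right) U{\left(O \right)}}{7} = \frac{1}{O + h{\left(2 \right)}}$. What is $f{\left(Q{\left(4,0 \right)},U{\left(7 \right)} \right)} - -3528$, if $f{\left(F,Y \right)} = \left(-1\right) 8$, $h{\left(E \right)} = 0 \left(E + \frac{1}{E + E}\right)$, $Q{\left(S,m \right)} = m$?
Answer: $3520$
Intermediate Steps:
$h{\left(E \right)} = 0$ ($h{\left(E \right)} = 0 \left(E + \frac{1}{2 E}\right) = 0$)
$U{\left(O \right)} = - \frac{7}{O}$ ($U{\left(O \right)} = - \frac{7}{O + 0} = - \frac{7}{O}$)
$f{\left(F,Y \right)} = -8$
$f{\left(Q{\left(4,0 \right)},U{\left(7 \right)} \right)} - -3528 = -8 - -3528 = -8 + 3528 = 3520$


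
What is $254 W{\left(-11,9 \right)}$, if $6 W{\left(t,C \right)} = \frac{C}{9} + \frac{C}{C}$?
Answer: $\frac{254}{3} \approx 84.667$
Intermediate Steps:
$W{\left(t,C \right)} = \frac{1}{6} + \frac{C}{54}$ ($W{\left(t,C \right)} = \frac{\frac{C}{9} + \frac{C}{C}}{6} = \frac{C \frac{1}{9} + 1}{6} = \frac{\frac{C}{9} + 1}{6} = \frac{1 + \frac{C}{9}}{6} = \frac{1}{6} + \frac{C}{54}$)
$254 W{\left(-11,9 \right)} = 254 \left(\frac{1}{6} + \frac{1}{54} \cdot 9\right) = 254 \left(\frac{1}{6} + \frac{1}{6}\right) = 254 \cdot \frac{1}{3} = \frac{254}{3}$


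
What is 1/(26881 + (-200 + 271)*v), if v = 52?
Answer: 1/30573 ≈ 3.2709e-5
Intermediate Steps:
1/(26881 + (-200 + 271)*v) = 1/(26881 + (-200 + 271)*52) = 1/(26881 + 71*52) = 1/(26881 + 3692) = 1/30573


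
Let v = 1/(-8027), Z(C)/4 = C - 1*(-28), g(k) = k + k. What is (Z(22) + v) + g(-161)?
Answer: -979295/8027 ≈ -122.00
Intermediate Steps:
g(k) = 2*k
Z(C) = 112 + 4*C (Z(C) = 4*(C - 1*(-28)) = 4*(C + 28) = 4*(28 + C) = 112 + 4*C)
v = -1/8027 ≈ -0.00012458
(Z(22) + v) + g(-161) = ((112 + 4*22) - 1/8027) + 2*(-161) = ((112 + 88) - 1/8027) - 322 = (200 - 1/8027) - 322 = 1605399/8027 - 322 = -979295/8027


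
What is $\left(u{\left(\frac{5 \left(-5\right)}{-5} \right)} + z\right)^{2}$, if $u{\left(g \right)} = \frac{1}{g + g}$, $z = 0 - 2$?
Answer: $\frac{361}{100} \approx 3.61$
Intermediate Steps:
$z = -2$ ($z = 0 - 2 = -2$)
$u{\left(g \right)} = \frac{1}{2 g}$
$\left(u{\left(\frac{5 \left(-5\right)}{-5} \right)} + z\right)^{2} = \left(\frac{1}{2 \frac{5 \left(-5\right)}{-5}} - 2\right)^{2} = \left(\frac{1}{2 \left(\left(-25\right) \left(- \frac{1}{5}\right)\right)} - 2\right)^{2} = \left(\frac{1}{2 \cdot 5} - 2\right)^{2} = \left(\frac{1}{2} \cdot \frac{1}{5} - 2\right)^{2} = \left(\frac{1}{10} - 2\right)^{2} = \left(- \frac{19}{10}\right)^{2} = \frac{361}{100}$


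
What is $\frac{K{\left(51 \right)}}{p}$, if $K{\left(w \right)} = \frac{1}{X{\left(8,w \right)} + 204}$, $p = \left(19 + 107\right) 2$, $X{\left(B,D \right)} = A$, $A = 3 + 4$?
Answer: $\frac{1}{53172} \approx 1.8807 \cdot 10^{-5}$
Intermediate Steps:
$A = 7$
$X{\left(B,D \right)} = 7$
$p = 252$ ($p = 126 \cdot 2 = 252$)
$K{\left(w \right)} = \frac{1}{211}$ ($K{\left(w \right)} = \frac{1}{7 + 204} = \frac{1}{211}$)
$\frac{K{\left(51 \right)}}{p} = \frac{1}{211 \cdot 252} = \frac{1}{211} \cdot \frac{1}{252} = \frac{1}{53172}$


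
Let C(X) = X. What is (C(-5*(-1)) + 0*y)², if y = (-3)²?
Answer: 25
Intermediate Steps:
y = 9
(C(-5*(-1)) + 0*y)² = (-5*(-1) + 0*9)² = (5 + 0)² = 5² = 25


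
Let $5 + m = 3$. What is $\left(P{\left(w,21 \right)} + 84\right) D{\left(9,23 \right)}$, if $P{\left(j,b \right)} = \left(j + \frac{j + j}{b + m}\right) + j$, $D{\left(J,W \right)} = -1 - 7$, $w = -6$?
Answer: $- \frac{10848}{19} \approx -570.95$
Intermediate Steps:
$m = -2$ ($m = -5 + 3 = -2$)
$D{\left(J,W \right)} = -8$ ($D{\left(J,W \right)} = -1 - 7 = -8$)
$P{\left(j,b \right)} = 2 j + \frac{2 j}{-2 + b}$ ($P{\left(j,b \right)} = \left(j + \frac{j + j}{b - 2}\right) + j = \left(j + \frac{2 j}{-2 + b}\right) + j = 2 j + \frac{2 j}{-2 + b}$)
$\left(P{\left(w,21 \right)} + 84\right) D{\left(9,23 \right)} = \left(2 \left(-6\right) \frac{1}{-2 + 21} \left(-1 + 21\right) + 84\right) \left(-8\right) = \left(2 \left(-6\right) \frac{1}{19} \cdot 20 + 84\right) \left(-8\right) = \left(- \frac{240}{19} + 84\right) \left(-8\right) = \frac{1356}{19} \left(-8\right) = - \frac{10848}{19}$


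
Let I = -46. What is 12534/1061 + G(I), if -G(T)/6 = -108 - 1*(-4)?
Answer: 674598/1061 ≈ 635.81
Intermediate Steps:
G(T) = 624 (G(T) = -6*(-108 - 1*(-4)) = -6*(-108 + 4) = -6*(-104) = 624)
12534/1061 + G(I) = 12534/1061 + 624 = 674598/1061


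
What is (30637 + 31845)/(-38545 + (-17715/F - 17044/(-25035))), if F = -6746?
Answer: -1507477417860/929879519443 ≈ -1.6212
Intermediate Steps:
(30637 + 31845)/(-38545 + (-17715/F - 17044/(-25035))) = (30637 + 31845)/(-38545 + (-17715/(-6746) - 17044/(-25035))) = 62482/(-38545 + (-17715*(-1/6746) - 17044*(-1/25035))) = 62482/(-38545 + (17715/6746 + 17044/25035)) = 62482/(-38545 + 558473849/168886110) = 62482/(-6509156636101/168886110) = 62482*(-168886110/6509156636101) = -1507477417860/929879519443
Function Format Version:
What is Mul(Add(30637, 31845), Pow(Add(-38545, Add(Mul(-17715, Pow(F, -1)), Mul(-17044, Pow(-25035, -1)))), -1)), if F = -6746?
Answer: Rational(-1507477417860, 929879519443) ≈ -1.6212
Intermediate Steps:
Mul(Add(30637, 31845), Pow(Add(-38545, Add(Mul(-17715, Pow(F, -1)), Mul(-17044, Pow(-25035, -1)))), -1)) = Mul(Add(30637, 31845), Pow(Add(-38545, Add(Mul(-17715, Pow(-6746, -1)), Mul(-17044, Pow(-25035, -1)))), -1)) = Mul(62482, Pow(Add(-38545, Add(Mul(-17715, Rational(-1, 6746)), Mul(-17044, Rational(-1, 25035)))), -1)) = Mul(62482, Pow(Add(-38545, Add(Rational(17715, 6746), Rational(17044, 25035))), -1)) = Mul(62482, Pow(Add(-38545, Rational(558473849, 168886110)), -1)) = Mul(62482, Pow(Rational(-6509156636101, 168886110), -1)) = Mul(62482, Rational(-168886110, 6509156636101)) = Rational(-1507477417860, 929879519443)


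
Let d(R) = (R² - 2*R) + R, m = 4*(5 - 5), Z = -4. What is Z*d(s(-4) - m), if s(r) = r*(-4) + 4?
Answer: -1520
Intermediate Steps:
m = 0 (m = 4*0 = 0)
s(r) = 4 - 4*r (s(r) = -4*r + 4 = 4 - 4*r)
d(R) = R² - R
Z*d(s(-4) - m) = -4*((4 - 4*(-4)) - 1*0)*(-1 + ((4 - 4*(-4)) - 1*0)) = -4*((4 + 16) + 0)*(-1 + ((4 + 16) + 0)) = -4*(20 + 0)*(-1 + (20 + 0)) = -80*(-1 + 20) = -80*19 = -4*380 = -1520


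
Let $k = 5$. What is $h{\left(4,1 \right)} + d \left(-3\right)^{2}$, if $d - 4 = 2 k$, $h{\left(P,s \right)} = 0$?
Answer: $126$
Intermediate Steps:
$d = 14$ ($d = 4 + 2 \cdot 5 = 4 + 10 = 14$)
$h{\left(4,1 \right)} + d \left(-3\right)^{2} = 0 + 14 \left(-3\right)^{2} = 0 + 14 \cdot 9 = 0 + 126 = 126$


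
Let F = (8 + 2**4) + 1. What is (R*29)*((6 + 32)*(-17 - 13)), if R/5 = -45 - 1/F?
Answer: 7445112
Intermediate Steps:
F = 25 (F = (8 + 16) + 1 = 24 + 1 = 25)
R = -1126/5 (R = 5*(-45 - 1/25) = 5*(-1126/25) = -1126/5 ≈ -225.20)
(R*29)*((6 + 32)*(-17 - 13)) = (-1126/5*29)*((6 + 32)*(-17 - 13)) = -1240852*(-30)/5 = -32654/5*(-1140) = 7445112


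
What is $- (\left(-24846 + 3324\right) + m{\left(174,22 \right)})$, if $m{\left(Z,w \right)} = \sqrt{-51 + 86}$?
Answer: $21522 - \sqrt{35} \approx 21516.0$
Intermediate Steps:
$m{\left(Z,w \right)} = \sqrt{35}$
$- (\left(-24846 + 3324\right) + m{\left(174,22 \right)}) = - (\left(-24846 + 3324\right) + \sqrt{35}) = - (-21522 + \sqrt{35}) = 21522 - \sqrt{35}$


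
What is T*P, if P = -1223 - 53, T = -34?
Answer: 43384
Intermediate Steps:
P = -1276
T*P = -34*(-1276) = 43384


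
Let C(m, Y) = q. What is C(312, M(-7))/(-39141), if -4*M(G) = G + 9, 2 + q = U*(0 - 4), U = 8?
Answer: 34/39141 ≈ 0.00086865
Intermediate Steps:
q = -34 (q = -2 + 8*(0 - 4) = -2 + 8*(-4) = -2 - 32 = -34)
M(G) = -9/4 - G/4 (M(G) = -(G + 9)/4 = -(9 + G)/4 = -9/4 - G/4)
C(m, Y) = -34
C(312, M(-7))/(-39141) = -34/(-39141) = -34*(-1/39141) = 34/39141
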